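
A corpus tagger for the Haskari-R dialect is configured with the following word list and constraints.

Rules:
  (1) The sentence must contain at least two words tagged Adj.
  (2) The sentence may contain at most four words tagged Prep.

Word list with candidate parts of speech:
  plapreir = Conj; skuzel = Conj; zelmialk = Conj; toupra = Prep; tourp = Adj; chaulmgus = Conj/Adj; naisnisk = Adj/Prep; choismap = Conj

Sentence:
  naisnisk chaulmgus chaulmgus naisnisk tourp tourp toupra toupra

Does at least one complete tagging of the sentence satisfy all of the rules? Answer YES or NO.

Candidates per position — 1:naisnisk {Adj,Prep}; 2:chaulmgus {Conj,Adj}; 3:chaulmgus {Conj,Adj}; 4:naisnisk {Adj,Prep}; 5:tourp {Adj}; 6:tourp {Adj}; 7:toupra {Prep}; 8:toupra {Prep}.
One satisfying assignment: Prep Conj Conj Adj Adj Adj Prep Prep.
Rule-by-rule: rule 1 ok; rule 2 ok.

YES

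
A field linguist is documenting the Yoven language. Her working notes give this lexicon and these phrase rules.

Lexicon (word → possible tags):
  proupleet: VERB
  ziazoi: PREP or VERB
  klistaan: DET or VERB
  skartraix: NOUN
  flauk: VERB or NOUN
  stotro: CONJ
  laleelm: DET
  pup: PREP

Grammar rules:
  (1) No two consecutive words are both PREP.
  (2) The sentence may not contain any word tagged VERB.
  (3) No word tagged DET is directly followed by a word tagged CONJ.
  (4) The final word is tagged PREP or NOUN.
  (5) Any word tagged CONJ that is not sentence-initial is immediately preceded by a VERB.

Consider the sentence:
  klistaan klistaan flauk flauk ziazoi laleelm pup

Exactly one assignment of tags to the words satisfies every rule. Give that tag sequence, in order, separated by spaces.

DET DET NOUN NOUN PREP DET PREP

Candidates per position — 1:klistaan {DET,VERB}; 2:klistaan {DET,VERB}; 3:flauk {VERB,NOUN}; 4:flauk {VERB,NOUN}; 5:ziazoi {PREP,VERB}; 6:laleelm {DET}; 7:pup {PREP}.
Position 1: tagging it VERB would leave rule 2 unsatisfiable, so it must be DET.
Position 2: tagging it VERB would leave rule 2 unsatisfiable, so it must be DET.
Position 3: tagging it VERB would leave rule 2 unsatisfiable, so it must be NOUN.
Position 4: tagging it VERB would leave rule 2 unsatisfiable, so it must be NOUN.
Position 5: tagging it VERB would leave rule 2 unsatisfiable, so it must be PREP.
That leaves exactly one tagging: DET DET NOUN NOUN PREP DET PREP.
Checking: rule 1 satisfied; rule 2 satisfied; rule 3 satisfied; rule 4 satisfied; rule 5 satisfied.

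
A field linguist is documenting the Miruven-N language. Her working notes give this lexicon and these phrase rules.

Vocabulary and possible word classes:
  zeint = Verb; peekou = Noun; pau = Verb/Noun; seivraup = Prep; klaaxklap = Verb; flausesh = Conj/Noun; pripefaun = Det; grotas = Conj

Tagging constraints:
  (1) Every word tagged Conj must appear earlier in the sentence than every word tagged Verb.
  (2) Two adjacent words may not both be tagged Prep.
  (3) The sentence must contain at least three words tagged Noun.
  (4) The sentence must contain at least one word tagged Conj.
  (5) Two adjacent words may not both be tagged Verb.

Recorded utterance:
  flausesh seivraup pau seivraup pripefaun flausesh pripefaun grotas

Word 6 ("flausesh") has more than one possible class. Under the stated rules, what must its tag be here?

Candidates per position — 1:flausesh {Conj,Noun}; 2:seivraup {Prep}; 3:pau {Verb,Noun}; 4:seivraup {Prep}; 5:pripefaun {Det}; 6:flausesh {Conj,Noun}; 7:pripefaun {Det}; 8:grotas {Conj}.
Position 1: Conj is ruled out by rule 3; that leaves Noun.
Position 3: Verb is ruled out by rule 1; that leaves Noun.
Position 6: Conj is ruled out by rule 3; that leaves Noun.
That leaves exactly one tagging: Noun Prep Noun Prep Det Noun Det Conj.
Checking: rule 1 ok; rule 2 ok; rule 3 ok; rule 4 ok; rule 5 ok.

Noun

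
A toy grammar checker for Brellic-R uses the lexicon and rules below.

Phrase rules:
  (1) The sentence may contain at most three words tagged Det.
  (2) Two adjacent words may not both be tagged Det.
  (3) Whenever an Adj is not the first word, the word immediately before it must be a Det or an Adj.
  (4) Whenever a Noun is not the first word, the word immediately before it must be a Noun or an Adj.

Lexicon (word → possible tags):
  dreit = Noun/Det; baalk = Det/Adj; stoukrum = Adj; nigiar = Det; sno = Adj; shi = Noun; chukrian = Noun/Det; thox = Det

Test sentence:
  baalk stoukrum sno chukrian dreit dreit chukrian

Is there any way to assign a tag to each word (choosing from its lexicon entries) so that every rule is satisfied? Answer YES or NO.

YES

Candidates per position — 1:baalk {Det,Adj}; 2:stoukrum {Adj}; 3:sno {Adj}; 4:chukrian {Noun,Det}; 5:dreit {Noun,Det}; 6:dreit {Noun,Det}; 7:chukrian {Noun,Det}.
One satisfying assignment: Adj Adj Adj Noun Noun Noun Det.
Verifying each rule — rule 1 satisfied; rule 2 satisfied; rule 3 satisfied; rule 4 satisfied.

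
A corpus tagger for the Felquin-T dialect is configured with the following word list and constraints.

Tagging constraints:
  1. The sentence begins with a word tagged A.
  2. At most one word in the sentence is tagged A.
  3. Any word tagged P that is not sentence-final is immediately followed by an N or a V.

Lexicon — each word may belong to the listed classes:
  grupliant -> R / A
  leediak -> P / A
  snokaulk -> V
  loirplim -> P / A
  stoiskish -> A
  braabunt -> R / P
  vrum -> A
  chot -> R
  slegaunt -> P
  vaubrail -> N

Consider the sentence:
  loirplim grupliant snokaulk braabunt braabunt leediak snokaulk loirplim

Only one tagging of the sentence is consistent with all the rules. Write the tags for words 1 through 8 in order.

Candidates per position — 1:loirplim {P,A}; 2:grupliant {R,A}; 3:snokaulk {V}; 4:braabunt {R,P}; 5:braabunt {R,P}; 6:leediak {P,A}; 7:snokaulk {V}; 8:loirplim {P,A}.
If word 1 were P, no tagging could satisfy rule 1; so word 1 is A.
If word 2 were A, no tagging could satisfy rule 2; so word 2 is R.
If word 4 were P, no tagging could satisfy rule 3; so word 4 is R.
If word 5 were P, no tagging could satisfy rule 3; so word 5 is R.
If word 6 were A, no tagging could satisfy rule 2; so word 6 is P.
If word 8 were A, no tagging could satisfy rule 2; so word 8 is P.
The only consistent sequence is: A R V R R P V P.
Rule-by-rule: rule 1 ✓; rule 2 ✓; rule 3 ✓.

A R V R R P V P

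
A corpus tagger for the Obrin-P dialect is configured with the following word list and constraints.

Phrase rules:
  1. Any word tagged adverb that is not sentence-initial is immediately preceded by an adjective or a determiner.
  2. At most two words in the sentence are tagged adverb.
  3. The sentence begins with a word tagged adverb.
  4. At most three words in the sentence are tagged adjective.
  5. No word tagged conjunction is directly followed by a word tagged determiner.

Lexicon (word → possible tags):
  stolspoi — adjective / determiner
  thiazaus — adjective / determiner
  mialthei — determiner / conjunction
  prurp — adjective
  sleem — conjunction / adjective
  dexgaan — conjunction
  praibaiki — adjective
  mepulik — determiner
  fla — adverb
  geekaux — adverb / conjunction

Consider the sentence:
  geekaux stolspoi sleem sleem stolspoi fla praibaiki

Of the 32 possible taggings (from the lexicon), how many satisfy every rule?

Candidates per position — 1:geekaux {adverb,conjunction}; 2:stolspoi {adjective,determiner}; 3:sleem {conjunction,adjective}; 4:sleem {conjunction,adjective}; 5:stolspoi {adjective,determiner}; 6:fla {adverb}; 7:praibaiki {adjective}.
There are 32 candidate sequences in total.
Checking each against the rules leaves 7 sequences.
Count = 7.

7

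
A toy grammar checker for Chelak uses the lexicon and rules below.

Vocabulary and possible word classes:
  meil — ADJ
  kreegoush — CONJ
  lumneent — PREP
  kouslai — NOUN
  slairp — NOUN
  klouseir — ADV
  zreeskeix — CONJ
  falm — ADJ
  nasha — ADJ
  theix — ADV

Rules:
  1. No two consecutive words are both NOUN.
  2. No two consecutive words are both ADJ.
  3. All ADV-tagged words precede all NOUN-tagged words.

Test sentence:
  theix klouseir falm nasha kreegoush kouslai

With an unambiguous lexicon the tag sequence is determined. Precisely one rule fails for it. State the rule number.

2

Fixed tagging: ADV ADV ADJ ADJ CONJ NOUN.
Rule check: R1 ok, R2 fails, R3 ok.
Only rule 2 fails.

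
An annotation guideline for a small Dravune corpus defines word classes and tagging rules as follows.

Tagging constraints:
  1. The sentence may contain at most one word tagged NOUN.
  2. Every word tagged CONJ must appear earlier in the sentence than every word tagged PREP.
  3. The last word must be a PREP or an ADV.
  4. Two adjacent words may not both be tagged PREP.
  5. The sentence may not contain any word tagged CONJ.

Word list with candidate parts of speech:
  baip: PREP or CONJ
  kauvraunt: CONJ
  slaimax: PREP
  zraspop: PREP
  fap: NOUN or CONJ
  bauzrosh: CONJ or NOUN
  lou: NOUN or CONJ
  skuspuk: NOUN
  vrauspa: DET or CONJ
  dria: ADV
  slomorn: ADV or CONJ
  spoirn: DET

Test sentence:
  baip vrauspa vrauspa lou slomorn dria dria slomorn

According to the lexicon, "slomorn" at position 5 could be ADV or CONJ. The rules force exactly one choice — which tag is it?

ADV

Candidates per position — 1:baip {PREP,CONJ}; 2:vrauspa {DET,CONJ}; 3:vrauspa {DET,CONJ}; 4:lou {NOUN,CONJ}; 5:slomorn {ADV,CONJ}; 6:dria {ADV}; 7:dria {ADV}; 8:slomorn {ADV,CONJ}.
At position 1, choosing CONJ makes rule 5 impossible to satisfy; hence PREP.
At position 2, choosing CONJ makes rule 2 impossible to satisfy; hence DET.
At position 3, choosing CONJ makes rule 2 impossible to satisfy; hence DET.
At position 4, choosing CONJ makes rule 2 impossible to satisfy; hence NOUN.
At position 5, choosing CONJ makes rule 2 impossible to satisfy; hence ADV.
At position 8, choosing CONJ makes rule 2 impossible to satisfy; hence ADV.
That leaves exactly one tagging: PREP DET DET NOUN ADV ADV ADV ADV.
Checking: rule 1 satisfied; rule 2 satisfied; rule 3 satisfied; rule 4 satisfied; rule 5 satisfied.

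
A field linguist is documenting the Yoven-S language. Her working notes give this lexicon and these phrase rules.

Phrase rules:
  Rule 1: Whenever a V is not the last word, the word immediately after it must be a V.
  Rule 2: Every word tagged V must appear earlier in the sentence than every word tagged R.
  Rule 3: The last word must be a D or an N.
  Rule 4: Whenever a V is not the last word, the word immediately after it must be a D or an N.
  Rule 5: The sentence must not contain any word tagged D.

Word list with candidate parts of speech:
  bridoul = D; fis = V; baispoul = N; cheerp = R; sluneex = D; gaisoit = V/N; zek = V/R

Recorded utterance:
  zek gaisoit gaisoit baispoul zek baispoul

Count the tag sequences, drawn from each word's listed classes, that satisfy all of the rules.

Candidates per position — 1:zek {V,R}; 2:gaisoit {V,N}; 3:gaisoit {V,N}; 4:baispoul {N}; 5:zek {V,R}; 6:baispoul {N}.
There are 16 candidate sequences in total.
The sequences that satisfy every rule: R N N N R N.
Count = 1.

1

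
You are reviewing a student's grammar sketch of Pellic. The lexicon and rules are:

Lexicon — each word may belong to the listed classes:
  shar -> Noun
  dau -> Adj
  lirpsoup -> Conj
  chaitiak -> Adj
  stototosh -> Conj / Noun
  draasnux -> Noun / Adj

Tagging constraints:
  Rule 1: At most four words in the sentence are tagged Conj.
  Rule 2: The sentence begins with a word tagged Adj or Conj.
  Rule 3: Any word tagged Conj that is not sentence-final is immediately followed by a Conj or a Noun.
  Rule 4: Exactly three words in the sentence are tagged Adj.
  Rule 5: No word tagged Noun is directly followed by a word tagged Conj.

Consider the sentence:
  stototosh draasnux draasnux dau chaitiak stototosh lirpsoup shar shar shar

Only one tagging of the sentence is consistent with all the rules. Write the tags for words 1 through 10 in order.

Conj Noun Adj Adj Adj Conj Conj Noun Noun Noun

Candidates per position — 1:stototosh {Conj,Noun}; 2:draasnux {Noun,Adj}; 3:draasnux {Noun,Adj}; 4:dau {Adj}; 5:chaitiak {Adj}; 6:stototosh {Conj,Noun}; 7:lirpsoup {Conj}; 8:shar {Noun}; 9:shar {Noun}; 10:shar {Noun}.
At position 1, choosing Noun makes rule 2 impossible to satisfy; hence Conj.
At position 2, choosing Adj makes rule 3 impossible to satisfy; hence Noun.
At position 3, choosing Noun makes rule 4 impossible to satisfy; hence Adj.
At position 6, choosing Noun makes rule 5 impossible to satisfy; hence Conj.
That leaves exactly one tagging: Conj Noun Adj Adj Adj Conj Conj Noun Noun Noun.
Rule-by-rule: rule 1 ✓; rule 2 ✓; rule 3 ✓; rule 4 ✓; rule 5 ✓.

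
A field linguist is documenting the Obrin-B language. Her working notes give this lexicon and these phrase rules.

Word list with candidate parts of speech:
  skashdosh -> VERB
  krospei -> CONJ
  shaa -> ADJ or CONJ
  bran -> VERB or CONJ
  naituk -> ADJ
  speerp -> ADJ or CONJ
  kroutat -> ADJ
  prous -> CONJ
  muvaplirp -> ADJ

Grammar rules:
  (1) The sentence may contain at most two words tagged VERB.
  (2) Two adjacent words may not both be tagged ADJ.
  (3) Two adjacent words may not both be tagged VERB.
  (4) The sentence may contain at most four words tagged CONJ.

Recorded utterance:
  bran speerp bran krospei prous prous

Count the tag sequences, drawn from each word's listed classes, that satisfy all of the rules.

Candidates per position — 1:bran {VERB,CONJ}; 2:speerp {ADJ,CONJ}; 3:bran {VERB,CONJ}; 4:krospei {CONJ}; 5:prous {CONJ}; 6:prous {CONJ}.
There are 8 candidate sequences in total.
The sequences that satisfy every rule: VERB ADJ VERB CONJ CONJ CONJ; VERB ADJ CONJ CONJ CONJ CONJ; VERB CONJ VERB CONJ CONJ CONJ; CONJ ADJ VERB CONJ CONJ CONJ.
Count = 4.

4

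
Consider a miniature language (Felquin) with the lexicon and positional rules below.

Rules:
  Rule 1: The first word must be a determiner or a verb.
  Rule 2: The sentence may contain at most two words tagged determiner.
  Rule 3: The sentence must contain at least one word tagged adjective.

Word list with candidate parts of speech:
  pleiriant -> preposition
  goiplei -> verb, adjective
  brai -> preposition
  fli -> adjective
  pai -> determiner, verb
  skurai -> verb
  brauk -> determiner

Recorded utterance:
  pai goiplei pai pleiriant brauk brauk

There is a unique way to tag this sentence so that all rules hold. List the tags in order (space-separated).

Candidates per position — 1:pai {determiner,verb}; 2:goiplei {verb,adjective}; 3:pai {determiner,verb}; 4:pleiriant {preposition}; 5:brauk {determiner}; 6:brauk {determiner}.
At position 1, choosing determiner makes rule 2 impossible to satisfy; hence verb.
At position 2, choosing verb makes rule 3 impossible to satisfy; hence adjective.
At position 3, choosing determiner makes rule 2 impossible to satisfy; hence verb.
So the tagging must be: verb adjective verb preposition determiner determiner.
Check: rule 1 ✓; rule 2 ✓; rule 3 ✓.

verb adjective verb preposition determiner determiner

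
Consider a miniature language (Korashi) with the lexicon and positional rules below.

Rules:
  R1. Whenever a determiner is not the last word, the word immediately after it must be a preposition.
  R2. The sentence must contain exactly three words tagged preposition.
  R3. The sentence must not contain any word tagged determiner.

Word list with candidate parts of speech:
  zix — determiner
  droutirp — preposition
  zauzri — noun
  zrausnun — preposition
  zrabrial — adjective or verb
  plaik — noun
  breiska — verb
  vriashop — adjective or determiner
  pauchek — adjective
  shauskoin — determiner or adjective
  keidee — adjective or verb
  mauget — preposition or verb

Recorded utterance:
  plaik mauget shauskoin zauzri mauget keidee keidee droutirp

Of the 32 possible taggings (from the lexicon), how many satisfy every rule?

4

Candidates per position — 1:plaik {noun}; 2:mauget {preposition,verb}; 3:shauskoin {determiner,adjective}; 4:zauzri {noun}; 5:mauget {preposition,verb}; 6:keidee {adjective,verb}; 7:keidee {adjective,verb}; 8:droutirp {preposition}.
There are 32 candidate sequences in total.
The sequences that satisfy every rule: noun preposition adjective noun preposition adjective adjective preposition; noun preposition adjective noun preposition adjective verb preposition; noun preposition adjective noun preposition verb adjective preposition; noun preposition adjective noun preposition verb verb preposition.
Count = 4.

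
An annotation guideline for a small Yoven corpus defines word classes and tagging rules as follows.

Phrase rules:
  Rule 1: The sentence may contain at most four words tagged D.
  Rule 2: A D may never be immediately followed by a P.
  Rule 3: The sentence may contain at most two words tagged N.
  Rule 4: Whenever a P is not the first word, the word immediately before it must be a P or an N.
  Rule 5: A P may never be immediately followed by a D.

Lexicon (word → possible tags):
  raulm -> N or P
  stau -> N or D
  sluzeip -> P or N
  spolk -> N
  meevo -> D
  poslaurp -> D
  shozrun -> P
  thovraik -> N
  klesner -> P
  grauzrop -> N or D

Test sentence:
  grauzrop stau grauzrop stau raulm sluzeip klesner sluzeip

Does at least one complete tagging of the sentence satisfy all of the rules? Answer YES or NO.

Candidates per position — 1:grauzrop {N,D}; 2:stau {N,D}; 3:grauzrop {N,D}; 4:stau {N,D}; 5:raulm {N,P}; 6:sluzeip {P,N}; 7:klesner {P}; 8:sluzeip {P,N}.
One satisfying assignment: D D N N P P P P.
Verifying each rule — rule 1 satisfied; rule 2 satisfied; rule 3 satisfied; rule 4 satisfied; rule 5 satisfied.

YES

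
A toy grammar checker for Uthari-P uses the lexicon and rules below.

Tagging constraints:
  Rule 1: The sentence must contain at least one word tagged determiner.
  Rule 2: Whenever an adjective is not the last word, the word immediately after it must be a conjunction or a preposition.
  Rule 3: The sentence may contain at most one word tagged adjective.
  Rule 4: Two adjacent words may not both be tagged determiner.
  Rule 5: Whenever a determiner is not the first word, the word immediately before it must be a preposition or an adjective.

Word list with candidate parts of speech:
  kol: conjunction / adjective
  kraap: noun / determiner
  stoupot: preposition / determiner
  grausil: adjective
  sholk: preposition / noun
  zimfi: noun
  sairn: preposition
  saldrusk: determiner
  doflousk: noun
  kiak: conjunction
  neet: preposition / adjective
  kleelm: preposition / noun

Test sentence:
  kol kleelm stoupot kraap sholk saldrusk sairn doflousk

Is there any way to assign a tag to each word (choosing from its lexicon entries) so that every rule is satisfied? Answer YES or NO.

YES

Candidates per position — 1:kol {conjunction,adjective}; 2:kleelm {preposition,noun}; 3:stoupot {preposition,determiner}; 4:kraap {noun,determiner}; 5:sholk {preposition,noun}; 6:saldrusk {determiner}; 7:sairn {preposition}; 8:doflousk {noun}.
One satisfying assignment: conjunction noun preposition determiner preposition determiner preposition noun.
Checking: rule 1 satisfied; rule 2 satisfied; rule 3 satisfied; rule 4 satisfied; rule 5 satisfied.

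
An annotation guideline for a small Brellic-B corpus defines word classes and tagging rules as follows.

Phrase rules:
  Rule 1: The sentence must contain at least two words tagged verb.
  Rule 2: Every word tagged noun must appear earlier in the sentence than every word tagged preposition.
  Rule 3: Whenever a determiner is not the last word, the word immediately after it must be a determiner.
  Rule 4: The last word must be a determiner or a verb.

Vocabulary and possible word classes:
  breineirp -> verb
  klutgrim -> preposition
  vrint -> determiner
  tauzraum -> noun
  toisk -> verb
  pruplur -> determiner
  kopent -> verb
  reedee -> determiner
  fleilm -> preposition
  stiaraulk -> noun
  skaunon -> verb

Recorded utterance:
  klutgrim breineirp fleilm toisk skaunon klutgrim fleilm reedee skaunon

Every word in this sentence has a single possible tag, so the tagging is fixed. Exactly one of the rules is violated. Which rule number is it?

3

Fixed tagging: preposition verb preposition verb verb preposition preposition determiner verb.
Applying the rules: R1 ok, R2 ok, R3 fails, R4 ok.
Only rule 3 fails.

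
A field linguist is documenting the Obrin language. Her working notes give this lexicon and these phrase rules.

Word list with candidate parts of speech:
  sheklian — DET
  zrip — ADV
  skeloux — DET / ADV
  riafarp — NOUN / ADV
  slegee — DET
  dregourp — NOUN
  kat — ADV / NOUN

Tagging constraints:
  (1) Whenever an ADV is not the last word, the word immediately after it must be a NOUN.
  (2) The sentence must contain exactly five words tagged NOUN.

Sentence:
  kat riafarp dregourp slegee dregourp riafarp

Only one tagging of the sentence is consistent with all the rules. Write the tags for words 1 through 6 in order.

Candidates per position — 1:kat {ADV,NOUN}; 2:riafarp {NOUN,ADV}; 3:dregourp {NOUN}; 4:slegee {DET}; 5:dregourp {NOUN}; 6:riafarp {NOUN,ADV}.
At position 1, choosing ADV makes rule 2 impossible to satisfy; hence NOUN.
At position 2, choosing ADV makes rule 2 impossible to satisfy; hence NOUN.
At position 6, choosing ADV makes rule 2 impossible to satisfy; hence NOUN.
The unique satisfying tagging is: NOUN NOUN NOUN DET NOUN NOUN.
Verifying each rule — rule 1 satisfied; rule 2 satisfied.

NOUN NOUN NOUN DET NOUN NOUN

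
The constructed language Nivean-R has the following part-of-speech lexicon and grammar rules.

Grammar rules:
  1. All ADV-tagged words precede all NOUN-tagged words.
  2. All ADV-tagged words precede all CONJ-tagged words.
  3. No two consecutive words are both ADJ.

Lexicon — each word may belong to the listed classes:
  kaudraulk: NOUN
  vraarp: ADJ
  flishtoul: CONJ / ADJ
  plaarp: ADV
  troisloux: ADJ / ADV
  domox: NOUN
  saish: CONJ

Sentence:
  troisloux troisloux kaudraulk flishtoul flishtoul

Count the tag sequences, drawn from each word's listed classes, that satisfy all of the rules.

Candidates per position — 1:troisloux {ADJ,ADV}; 2:troisloux {ADJ,ADV}; 3:kaudraulk {NOUN}; 4:flishtoul {CONJ,ADJ}; 5:flishtoul {CONJ,ADJ}.
There are 16 candidate sequences in total.
Checking each against the rules leaves 9 sequences.
Count = 9.

9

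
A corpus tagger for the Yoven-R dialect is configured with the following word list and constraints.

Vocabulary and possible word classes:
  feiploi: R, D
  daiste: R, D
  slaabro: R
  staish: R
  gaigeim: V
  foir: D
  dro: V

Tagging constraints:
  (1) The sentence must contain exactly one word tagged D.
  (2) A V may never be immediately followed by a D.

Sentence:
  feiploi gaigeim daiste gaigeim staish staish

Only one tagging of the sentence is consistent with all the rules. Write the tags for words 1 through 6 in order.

D V R V R R

Candidates per position — 1:feiploi {R,D}; 2:gaigeim {V}; 3:daiste {R,D}; 4:gaigeim {V}; 5:staish {R}; 6:staish {R}.
At position 3, choosing D makes rule 2 impossible to satisfy; hence R.
At position 1, choosing R makes rule 1 impossible to satisfy; hence D.
That leaves exactly one tagging: D V R V R R.
Verifying each rule — rule 1 holds; rule 2 holds.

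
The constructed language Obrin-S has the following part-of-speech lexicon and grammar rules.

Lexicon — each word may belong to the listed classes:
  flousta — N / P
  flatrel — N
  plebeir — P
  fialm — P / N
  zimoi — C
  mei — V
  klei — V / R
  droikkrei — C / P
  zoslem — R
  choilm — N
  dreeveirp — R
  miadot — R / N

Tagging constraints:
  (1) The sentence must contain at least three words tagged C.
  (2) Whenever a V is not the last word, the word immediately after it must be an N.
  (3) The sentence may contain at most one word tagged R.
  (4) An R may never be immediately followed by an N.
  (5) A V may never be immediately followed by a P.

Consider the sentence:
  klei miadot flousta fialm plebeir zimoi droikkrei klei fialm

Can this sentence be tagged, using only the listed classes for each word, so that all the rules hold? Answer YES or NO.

NO

Candidates per position — 1:klei {V,R}; 2:miadot {R,N}; 3:flousta {N,P}; 4:fialm {P,N}; 5:plebeir {P}; 6:zimoi {C}; 7:droikkrei {C,P}; 8:klei {V,R}; 9:fialm {P,N}.
Rule 1 cannot be satisfied by any choice of tags from the lexicon.
So there is no consistent tagging.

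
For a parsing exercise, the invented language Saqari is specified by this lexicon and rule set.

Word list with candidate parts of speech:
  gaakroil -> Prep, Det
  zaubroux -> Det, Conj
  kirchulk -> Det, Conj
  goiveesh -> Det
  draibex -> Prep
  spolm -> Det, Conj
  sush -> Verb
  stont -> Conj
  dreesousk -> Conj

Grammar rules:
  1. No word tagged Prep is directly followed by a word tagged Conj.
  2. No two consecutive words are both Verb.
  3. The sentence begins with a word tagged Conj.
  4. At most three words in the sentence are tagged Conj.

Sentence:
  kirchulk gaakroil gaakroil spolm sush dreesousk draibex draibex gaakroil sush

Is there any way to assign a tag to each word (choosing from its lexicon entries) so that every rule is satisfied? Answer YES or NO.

Candidates per position — 1:kirchulk {Det,Conj}; 2:gaakroil {Prep,Det}; 3:gaakroil {Prep,Det}; 4:spolm {Det,Conj}; 5:sush {Verb}; 6:dreesousk {Conj}; 7:draibex {Prep}; 8:draibex {Prep}; 9:gaakroil {Prep,Det}; 10:sush {Verb}.
One satisfying assignment: Conj Det Det Det Verb Conj Prep Prep Prep Verb.
Rule-by-rule: rule 1 ok; rule 2 ok; rule 3 ok; rule 4 ok.

YES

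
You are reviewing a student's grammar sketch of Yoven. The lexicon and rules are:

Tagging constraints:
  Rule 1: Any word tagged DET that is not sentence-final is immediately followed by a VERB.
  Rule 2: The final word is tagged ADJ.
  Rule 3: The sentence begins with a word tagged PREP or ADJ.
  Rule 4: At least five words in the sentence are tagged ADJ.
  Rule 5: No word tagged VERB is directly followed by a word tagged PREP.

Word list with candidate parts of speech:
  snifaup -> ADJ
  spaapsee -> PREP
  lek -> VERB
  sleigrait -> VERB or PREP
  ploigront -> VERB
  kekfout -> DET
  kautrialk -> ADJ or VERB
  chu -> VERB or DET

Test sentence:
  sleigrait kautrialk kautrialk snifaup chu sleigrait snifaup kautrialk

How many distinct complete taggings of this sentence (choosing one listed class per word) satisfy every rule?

Candidates per position — 1:sleigrait {VERB,PREP}; 2:kautrialk {ADJ,VERB}; 3:kautrialk {ADJ,VERB}; 4:snifaup {ADJ}; 5:chu {VERB,DET}; 6:sleigrait {VERB,PREP}; 7:snifaup {ADJ}; 8:kautrialk {ADJ,VERB}.
There are 64 candidate sequences in total.
The sequences that satisfy every rule: PREP ADJ ADJ ADJ VERB VERB ADJ ADJ; PREP ADJ ADJ ADJ DET VERB ADJ ADJ.
Count = 2.

2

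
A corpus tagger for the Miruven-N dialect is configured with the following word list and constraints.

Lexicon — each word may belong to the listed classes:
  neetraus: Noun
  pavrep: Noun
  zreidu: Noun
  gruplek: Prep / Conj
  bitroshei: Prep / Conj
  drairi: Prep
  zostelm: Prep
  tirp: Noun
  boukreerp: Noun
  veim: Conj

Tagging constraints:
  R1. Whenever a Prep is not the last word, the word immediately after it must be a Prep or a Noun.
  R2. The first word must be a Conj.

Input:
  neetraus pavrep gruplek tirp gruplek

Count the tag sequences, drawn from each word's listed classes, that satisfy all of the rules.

Candidates per position — 1:neetraus {Noun}; 2:pavrep {Noun}; 3:gruplek {Prep,Conj}; 4:tirp {Noun}; 5:gruplek {Prep,Conj}.
There are 4 candidate sequences in total.
Rule 2 cannot be satisfied by any choice of tags from the lexicon.
So there is no consistent tagging.
Count = 0.

0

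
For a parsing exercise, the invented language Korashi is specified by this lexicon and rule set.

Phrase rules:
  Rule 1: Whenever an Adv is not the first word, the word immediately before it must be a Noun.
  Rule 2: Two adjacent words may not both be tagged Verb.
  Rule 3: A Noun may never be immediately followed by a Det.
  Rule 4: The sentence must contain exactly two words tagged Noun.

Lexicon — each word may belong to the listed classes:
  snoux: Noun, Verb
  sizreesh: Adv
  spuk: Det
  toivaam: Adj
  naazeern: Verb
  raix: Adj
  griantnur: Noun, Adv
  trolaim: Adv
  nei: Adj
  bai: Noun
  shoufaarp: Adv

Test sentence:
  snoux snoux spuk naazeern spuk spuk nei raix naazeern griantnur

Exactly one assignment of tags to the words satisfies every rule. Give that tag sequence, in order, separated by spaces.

Noun Verb Det Verb Det Det Adj Adj Verb Noun

Candidates per position — 1:snoux {Noun,Verb}; 2:snoux {Noun,Verb}; 3:spuk {Det}; 4:naazeern {Verb}; 5:spuk {Det}; 6:spuk {Det}; 7:nei {Adj}; 8:raix {Adj}; 9:naazeern {Verb}; 10:griantnur {Noun,Adv}.
Position 2: tagging it Noun would leave rule 3 unsatisfiable, so it must be Verb.
Position 10: tagging it Adv would leave rule 1 unsatisfiable, so it must be Noun.
Position 1: tagging it Verb would leave rule 2 unsatisfiable, so it must be Noun.
The unique satisfying tagging is: Noun Verb Det Verb Det Det Adj Adj Verb Noun.
Checking: rule 1 satisfied; rule 2 satisfied; rule 3 satisfied; rule 4 satisfied.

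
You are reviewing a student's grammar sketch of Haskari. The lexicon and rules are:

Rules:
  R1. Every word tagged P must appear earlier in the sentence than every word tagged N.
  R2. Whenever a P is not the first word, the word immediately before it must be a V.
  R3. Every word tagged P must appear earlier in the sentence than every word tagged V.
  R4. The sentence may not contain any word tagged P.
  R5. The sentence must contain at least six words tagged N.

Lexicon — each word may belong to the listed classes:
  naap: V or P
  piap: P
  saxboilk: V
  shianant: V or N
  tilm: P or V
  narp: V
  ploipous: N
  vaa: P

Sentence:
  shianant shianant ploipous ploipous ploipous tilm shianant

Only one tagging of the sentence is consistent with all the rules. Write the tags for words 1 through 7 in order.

N N N N N V N

Candidates per position — 1:shianant {V,N}; 2:shianant {V,N}; 3:ploipous {N}; 4:ploipous {N}; 5:ploipous {N}; 6:tilm {P,V}; 7:shianant {V,N}.
If word 1 were V, no tagging could satisfy rule 5; so word 1 is N.
If word 2 were V, no tagging could satisfy rule 5; so word 2 is N.
If word 6 were P, no tagging could satisfy rule 1; so word 6 is V.
If word 7 were V, no tagging could satisfy rule 5; so word 7 is N.
The only consistent sequence is: N N N N N V N.
Checking: rule 1 ✓; rule 2 ✓; rule 3 ✓; rule 4 ✓; rule 5 ✓.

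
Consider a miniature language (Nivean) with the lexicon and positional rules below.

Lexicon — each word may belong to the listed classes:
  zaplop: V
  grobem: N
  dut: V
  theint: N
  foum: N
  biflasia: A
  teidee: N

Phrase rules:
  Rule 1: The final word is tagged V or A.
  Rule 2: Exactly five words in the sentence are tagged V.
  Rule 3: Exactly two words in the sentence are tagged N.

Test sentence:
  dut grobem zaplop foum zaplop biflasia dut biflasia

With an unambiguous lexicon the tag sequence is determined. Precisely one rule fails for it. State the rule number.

Fixed tagging: V N V N V A V A.
Applying the rules: R1 ✓, R2 ✗, R3 ✓.
Only rule 2 fails.

2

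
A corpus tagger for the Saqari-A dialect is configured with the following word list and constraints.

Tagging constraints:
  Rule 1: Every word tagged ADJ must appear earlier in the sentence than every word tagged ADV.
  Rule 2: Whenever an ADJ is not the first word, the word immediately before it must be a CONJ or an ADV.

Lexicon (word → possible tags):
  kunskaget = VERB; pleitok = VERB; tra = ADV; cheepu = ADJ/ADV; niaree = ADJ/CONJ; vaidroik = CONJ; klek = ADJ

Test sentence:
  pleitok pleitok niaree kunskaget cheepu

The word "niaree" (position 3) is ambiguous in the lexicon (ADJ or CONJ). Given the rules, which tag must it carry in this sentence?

Candidates per position — 1:pleitok {VERB}; 2:pleitok {VERB}; 3:niaree {ADJ,CONJ}; 4:kunskaget {VERB}; 5:cheepu {ADJ,ADV}.
At position 3, choosing ADJ makes rule 2 impossible to satisfy; hence CONJ.
At position 5, choosing ADJ makes rule 2 impossible to satisfy; hence ADV.
The only consistent sequence is: VERB VERB CONJ VERB ADV.
Rule-by-rule: rule 1 ✓; rule 2 ✓.

CONJ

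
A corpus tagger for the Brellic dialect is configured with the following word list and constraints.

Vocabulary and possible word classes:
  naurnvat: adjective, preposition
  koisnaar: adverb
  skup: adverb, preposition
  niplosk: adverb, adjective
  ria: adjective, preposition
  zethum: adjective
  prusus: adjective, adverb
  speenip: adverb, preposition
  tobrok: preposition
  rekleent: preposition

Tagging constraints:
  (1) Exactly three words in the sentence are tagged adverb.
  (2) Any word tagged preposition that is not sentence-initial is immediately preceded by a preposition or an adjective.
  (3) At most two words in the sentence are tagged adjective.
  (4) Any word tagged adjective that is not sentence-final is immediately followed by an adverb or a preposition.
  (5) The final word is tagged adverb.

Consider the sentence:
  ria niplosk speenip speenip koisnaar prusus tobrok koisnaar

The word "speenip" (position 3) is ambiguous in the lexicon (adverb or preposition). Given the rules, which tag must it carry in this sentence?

preposition

Candidates per position — 1:ria {adjective,preposition}; 2:niplosk {adverb,adjective}; 3:speenip {adverb,preposition}; 4:speenip {adverb,preposition}; 5:koisnaar {adverb}; 6:prusus {adjective,adverb}; 7:tobrok {preposition}; 8:koisnaar {adverb}.
At position 6, choosing adverb makes rule 2 impossible to satisfy; hence adjective.
Position 3: the remaining choice is settled jointly with positions 1, 2, 4 — only preposition at position 3 is part of a tagging that satisfies every rule.
The only consistent sequence is: preposition adjective preposition adverb adverb adjective preposition adverb.
Verifying each rule — rule 1 holds; rule 2 holds; rule 3 holds; rule 4 holds; rule 5 holds.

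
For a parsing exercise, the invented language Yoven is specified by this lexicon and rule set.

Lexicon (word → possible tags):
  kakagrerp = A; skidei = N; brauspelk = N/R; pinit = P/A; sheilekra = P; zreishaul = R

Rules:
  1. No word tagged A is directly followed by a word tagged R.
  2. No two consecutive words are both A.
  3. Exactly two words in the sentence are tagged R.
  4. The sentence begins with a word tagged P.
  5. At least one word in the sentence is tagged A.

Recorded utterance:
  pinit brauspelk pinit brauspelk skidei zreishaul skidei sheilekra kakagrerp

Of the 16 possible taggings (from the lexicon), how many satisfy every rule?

Candidates per position — 1:pinit {P,A}; 2:brauspelk {N,R}; 3:pinit {P,A}; 4:brauspelk {N,R}; 5:skidei {N}; 6:zreishaul {R}; 7:skidei {N}; 8:sheilekra {P}; 9:kakagrerp {A}.
There are 16 candidate sequences in total.
The sequences that satisfy every rule: P N P R N R N P A; P R P N N R N P A; P R A N N R N P A.
Count = 3.

3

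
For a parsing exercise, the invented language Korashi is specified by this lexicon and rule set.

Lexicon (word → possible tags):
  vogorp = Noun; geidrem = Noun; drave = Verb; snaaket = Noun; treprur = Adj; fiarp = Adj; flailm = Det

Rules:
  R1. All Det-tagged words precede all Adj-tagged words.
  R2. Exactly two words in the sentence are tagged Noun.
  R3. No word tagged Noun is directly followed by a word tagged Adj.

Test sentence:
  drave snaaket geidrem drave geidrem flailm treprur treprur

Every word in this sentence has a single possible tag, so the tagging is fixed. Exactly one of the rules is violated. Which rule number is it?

Fixed tagging: Verb Noun Noun Verb Noun Det Adj Adj.
Applying the rules: R1 pass, R2 fail, R3 pass.
Only rule 2 fails.

2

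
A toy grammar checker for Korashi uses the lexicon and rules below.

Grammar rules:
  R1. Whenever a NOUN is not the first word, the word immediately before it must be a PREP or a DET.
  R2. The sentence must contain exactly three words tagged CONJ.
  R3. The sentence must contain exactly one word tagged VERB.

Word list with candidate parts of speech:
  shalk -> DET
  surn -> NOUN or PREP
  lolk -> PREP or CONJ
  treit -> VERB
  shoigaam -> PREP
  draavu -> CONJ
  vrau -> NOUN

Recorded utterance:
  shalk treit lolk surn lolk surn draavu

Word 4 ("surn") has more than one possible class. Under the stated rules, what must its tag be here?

PREP

Candidates per position — 1:shalk {DET}; 2:treit {VERB}; 3:lolk {PREP,CONJ}; 4:surn {NOUN,PREP}; 5:lolk {PREP,CONJ}; 6:surn {NOUN,PREP}; 7:draavu {CONJ}.
At position 3, choosing PREP makes rule 2 impossible to satisfy; hence CONJ.
At position 4, choosing NOUN makes rule 1 impossible to satisfy; hence PREP.
At position 5, choosing PREP makes rule 2 impossible to satisfy; hence CONJ.
At position 6, choosing NOUN makes rule 1 impossible to satisfy; hence PREP.
The unique satisfying tagging is: DET VERB CONJ PREP CONJ PREP CONJ.
Check: rule 1 holds; rule 2 holds; rule 3 holds.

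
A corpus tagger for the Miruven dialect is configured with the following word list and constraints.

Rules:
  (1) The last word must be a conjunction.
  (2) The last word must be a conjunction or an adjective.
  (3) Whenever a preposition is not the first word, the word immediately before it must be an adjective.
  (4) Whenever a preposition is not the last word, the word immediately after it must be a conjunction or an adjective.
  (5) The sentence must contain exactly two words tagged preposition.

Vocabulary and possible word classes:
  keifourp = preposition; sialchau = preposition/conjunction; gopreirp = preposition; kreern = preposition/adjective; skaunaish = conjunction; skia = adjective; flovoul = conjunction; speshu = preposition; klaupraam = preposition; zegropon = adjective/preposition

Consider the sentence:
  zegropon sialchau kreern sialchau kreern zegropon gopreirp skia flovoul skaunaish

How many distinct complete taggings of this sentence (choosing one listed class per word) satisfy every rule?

3

Candidates per position — 1:zegropon {adjective,preposition}; 2:sialchau {preposition,conjunction}; 3:kreern {preposition,adjective}; 4:sialchau {preposition,conjunction}; 5:kreern {preposition,adjective}; 6:zegropon {adjective,preposition}; 7:gopreirp {preposition}; 8:skia {adjective}; 9:flovoul {conjunction}; 10:skaunaish {conjunction}.
There are 64 candidate sequences in total.
The sequences that satisfy every rule: adjective preposition adjective conjunction adjective adjective preposition adjective conjunction conjunction; adjective conjunction adjective preposition adjective adjective preposition adjective conjunction conjunction; preposition conjunction adjective conjunction adjective adjective preposition adjective conjunction conjunction.
Count = 3.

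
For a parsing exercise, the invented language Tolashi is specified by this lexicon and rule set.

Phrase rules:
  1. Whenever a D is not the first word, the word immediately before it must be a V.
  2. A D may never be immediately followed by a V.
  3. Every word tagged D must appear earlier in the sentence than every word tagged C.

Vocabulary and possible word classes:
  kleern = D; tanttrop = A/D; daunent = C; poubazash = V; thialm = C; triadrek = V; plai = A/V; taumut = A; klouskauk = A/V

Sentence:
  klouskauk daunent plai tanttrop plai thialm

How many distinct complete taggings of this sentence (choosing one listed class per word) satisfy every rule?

Candidates per position — 1:klouskauk {A,V}; 2:daunent {C}; 3:plai {A,V}; 4:tanttrop {A,D}; 5:plai {A,V}; 6:thialm {C}.
There are 16 candidate sequences in total.
Checking each against the rules leaves 8 sequences.
Count = 8.

8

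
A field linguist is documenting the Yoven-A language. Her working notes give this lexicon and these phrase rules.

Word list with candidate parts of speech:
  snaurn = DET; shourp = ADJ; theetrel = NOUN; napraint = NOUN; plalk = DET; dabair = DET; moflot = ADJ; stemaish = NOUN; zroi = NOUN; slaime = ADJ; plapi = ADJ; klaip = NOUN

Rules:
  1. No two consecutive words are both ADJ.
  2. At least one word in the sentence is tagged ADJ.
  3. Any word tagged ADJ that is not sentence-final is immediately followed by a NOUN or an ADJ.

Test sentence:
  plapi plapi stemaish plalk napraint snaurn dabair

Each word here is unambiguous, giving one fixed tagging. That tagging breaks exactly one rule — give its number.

1

Fixed tagging: ADJ ADJ NOUN DET NOUN DET DET.
Applying the rules: R1 fail, R2 pass, R3 pass.
Only rule 1 fails.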